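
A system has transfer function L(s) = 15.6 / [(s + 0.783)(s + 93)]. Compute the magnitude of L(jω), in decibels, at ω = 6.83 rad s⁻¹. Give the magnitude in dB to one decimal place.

|j6.83 + 0.783| = √(6.83² + 0.783²) = 6.875
|j6.83 + 93| = √(6.83² + 93²) = 93.25
|L(j6.83)| = 15.6 / (6.875 × 93.25) = 0.024334
20 log₁₀(0.024334) = -32.28 dB

-32.3 dB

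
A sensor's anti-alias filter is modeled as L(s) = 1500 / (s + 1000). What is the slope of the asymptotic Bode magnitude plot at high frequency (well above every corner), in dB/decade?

-20 dB/decade

With 0 zeros and 1 pole, the high-frequency asymptotic slope is 20 × (0 − 1) = -20 dB/decade.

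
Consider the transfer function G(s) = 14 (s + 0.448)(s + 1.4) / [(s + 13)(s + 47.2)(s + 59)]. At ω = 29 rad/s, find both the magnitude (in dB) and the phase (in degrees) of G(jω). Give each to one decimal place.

|j29 + 0.448| = √(29² + 0.448²) = 29
|j29 + 1.4| = √(29² + 1.4²) = 29.03
|j29 + 13| = √(29² + 13²) = 31.78
|j29 + 47.2| = √(29² + 47.2²) = 55.4
|j29 + 59| = √(29² + 59²) = 65.74
|G(j29)| = 14 × 29 × 29.03 / (31.78 × 55.4 × 65.74) = 0.10186
20 log₁₀(0.10186) = -19.84 dB
∠(j29 + 0.448) = arctan(29/0.448) = 89.11°
∠(j29 + 1.4) = arctan(29/1.4) = 87.24°
∠(j29 + 13) = arctan(29/13) = 65.85°
∠(j29 + 47.2) = arctan(29/47.2) = 31.57°
∠(j29 + 59) = arctan(29/59) = 26.18°
∠G(j29) = 89.11° + 87.24° − (65.85° + 31.57° + 26.18°) = 52.75°

|G| = -19.8 dB, ∠G = 52.8°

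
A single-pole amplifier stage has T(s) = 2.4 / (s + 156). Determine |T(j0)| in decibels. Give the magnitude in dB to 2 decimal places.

-36.26 dB

T(0) = 2.4 / 156 = 0.015385
20 log₁₀(0.015385) = -36.258 dB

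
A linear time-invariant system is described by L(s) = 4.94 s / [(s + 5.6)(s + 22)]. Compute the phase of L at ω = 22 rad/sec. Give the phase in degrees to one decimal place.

∠(j22) = 90.00°
∠(j22 + 5.6) = arctan(22/5.6) = 75.72°
∠(j22 + 22) = arctan(22/22) = 45.00°
∠L(j22) = 90.00° − (75.72° + 45.00°) = -30.72°

-30.7 deg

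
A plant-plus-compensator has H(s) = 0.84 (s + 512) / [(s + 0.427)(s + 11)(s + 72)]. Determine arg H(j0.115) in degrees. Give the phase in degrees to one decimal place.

-15.8°

∠(j0.115 + 512) = arctan(0.115/512) = 0.01°
∠(j0.115 + 0.427) = arctan(0.115/0.427) = 15.07°
∠(j0.115 + 11) = arctan(0.115/11) = 0.60°
∠(j0.115 + 72) = arctan(0.115/72) = 0.09°
∠H(j0.115) = 0.01° − (15.07° + 0.60° + 0.09°) = -15.75°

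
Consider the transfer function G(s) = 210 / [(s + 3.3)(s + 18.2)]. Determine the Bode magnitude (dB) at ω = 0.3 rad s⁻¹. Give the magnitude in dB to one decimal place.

|j0.3 + 3.3| = √(0.3² + 3.3²) = 3.314
|j0.3 + 18.2| = √(0.3² + 18.2²) = 18.2
|G(j0.3)| = 210 / (3.314 × 18.2) = 3.4817
20 log₁₀(3.4817) = 10.84 dB

10.8 dB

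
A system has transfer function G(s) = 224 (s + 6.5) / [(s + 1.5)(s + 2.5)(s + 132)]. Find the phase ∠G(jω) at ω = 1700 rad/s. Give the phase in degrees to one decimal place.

∠(j1700 + 6.5) = arctan(1700/6.5) = 89.78°
∠(j1700 + 1.5) = arctan(1700/1.5) = 89.95°
∠(j1700 + 2.5) = arctan(1700/2.5) = 89.92°
∠(j1700 + 132) = arctan(1700/132) = 85.56°
∠G(j1700) = 89.78° − (89.95° + 89.92° + 85.56°) = -175.64°

-175.6 deg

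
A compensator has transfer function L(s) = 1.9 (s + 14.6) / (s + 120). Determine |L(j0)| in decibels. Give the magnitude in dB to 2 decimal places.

L(0) = 1.9 × 14.6 / 120 = 0.23117
20 log₁₀(0.23117) = -12.721 dB

-12.72 dB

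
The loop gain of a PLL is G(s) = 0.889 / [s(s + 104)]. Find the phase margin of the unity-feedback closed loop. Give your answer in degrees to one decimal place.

90.0°

Gain crossover: |G(jω)| = 1 at ω ≈ 0.00855 rad/s.
∠G(j0.00855) = −90° − arctan(0.00855/104) ≈ -90.00°
PM = 180° + (-90.00°) = 90.00°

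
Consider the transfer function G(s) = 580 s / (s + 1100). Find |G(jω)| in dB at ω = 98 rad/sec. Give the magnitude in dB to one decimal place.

|j98| = 98
|j98 + 1100| = √(98² + 1100²) = 1104
|G(j98)| = 580 × 98 / 1104 = 51.469
20 log₁₀(51.469) = 34.23 dB

34.2 dB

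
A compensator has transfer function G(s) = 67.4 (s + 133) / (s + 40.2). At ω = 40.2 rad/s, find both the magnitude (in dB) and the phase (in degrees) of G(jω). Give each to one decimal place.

|G| = 44.3 dB, ∠G = -28.2°

|j40.2 + 133| = √(40.2² + 133²) = 138.9
|j40.2 + 40.2| = √(40.2² + 40.2²) = 56.85
|G(j40.2)| = 67.4 × 138.9 / 56.85 = 164.72
20 log₁₀(164.72) = 44.34 dB
∠(j40.2 + 133) = arctan(40.2/133) = 16.82°
∠(j40.2 + 40.2) = arctan(40.2/40.2) = 45.00°
∠G(j40.2) = 16.82° − 45.00° = -28.18°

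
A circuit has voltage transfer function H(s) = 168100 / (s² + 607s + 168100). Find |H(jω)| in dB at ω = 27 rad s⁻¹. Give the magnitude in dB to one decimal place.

|(j27)² + 607(j27) + 168100| = |1.6737e+05 + j16389| = 1.682e+05
|H(j27)| = 168100 / 1.682e+05 = 0.99957
20 log₁₀(0.99957) = -0.00 dB

-0.0 dB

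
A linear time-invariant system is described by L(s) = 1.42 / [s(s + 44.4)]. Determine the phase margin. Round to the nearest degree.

90°

Gain crossover: |L(jω)| = 1 at ω ≈ 0.032 rad/s.
∠L(j0.032) = −90° − arctan(0.032/44.4) ≈ -90.04°
PM = 180° + (-90.04°) = 89.96°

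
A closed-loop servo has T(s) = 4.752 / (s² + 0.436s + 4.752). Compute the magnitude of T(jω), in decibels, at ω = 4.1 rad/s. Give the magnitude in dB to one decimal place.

|(j4.1)² + 0.436(j4.1) + 4.752| = |-12.058 + j1.7876| = 12.19
|T(j4.1)| = 4.752 / 12.19 = 0.38983
20 log₁₀(0.38983) = -8.18 dB

-8.2 dB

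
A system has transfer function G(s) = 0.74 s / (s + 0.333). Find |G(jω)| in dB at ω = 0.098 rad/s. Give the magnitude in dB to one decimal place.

-13.6 dB

|j0.098| = 0.098
|j0.098 + 0.333| = √(0.098² + 0.333²) = 0.3471
|G(j0.098)| = 0.74 × 0.098 / 0.3471 = 0.20892
20 log₁₀(0.20892) = -13.60 dB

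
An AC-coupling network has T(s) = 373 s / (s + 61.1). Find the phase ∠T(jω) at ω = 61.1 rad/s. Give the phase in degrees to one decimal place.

45.0°

∠(j61.1) = 90.00°
∠(j61.1 + 61.1) = arctan(61.1/61.1) = 45.00°
∠T(j61.1) = 90.00° − 45.00° = 45.00°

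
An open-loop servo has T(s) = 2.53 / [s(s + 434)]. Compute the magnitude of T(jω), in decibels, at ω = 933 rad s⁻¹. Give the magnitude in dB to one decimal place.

-111.6 dB

|j933 + 434| = √(933² + 434²) = 1029
|j933| = 933
|T(j933)| = 2.53 / (1029 × 933) = 2.6353e-06
20 log₁₀(2.6353e-06) = -111.58 dB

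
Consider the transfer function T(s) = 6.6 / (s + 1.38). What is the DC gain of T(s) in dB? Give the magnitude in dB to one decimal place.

13.6 dB

T(0) = 6.6 / 1.38 = 4.7826
20 log₁₀(4.7826) = 13.59 dB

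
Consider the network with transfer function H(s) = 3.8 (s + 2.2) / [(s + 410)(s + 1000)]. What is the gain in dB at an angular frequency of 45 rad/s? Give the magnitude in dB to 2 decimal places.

-67.65 dB

|j45 + 2.2| = √(45² + 2.2²) = 45.05
|j45 + 410| = √(45² + 410²) = 412.5
|j45 + 1000| = √(45² + 1000²) = 1001
|H(j45)| = 3.8 × 45.05 / (412.5 × 1001) = 0.00041466
20 log₁₀(0.00041466) = -67.646 dB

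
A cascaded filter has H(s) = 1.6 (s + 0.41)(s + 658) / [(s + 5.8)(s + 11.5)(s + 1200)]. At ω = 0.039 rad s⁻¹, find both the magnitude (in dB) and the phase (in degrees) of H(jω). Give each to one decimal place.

|H| = -45.3 dB, ∠H = 4.9°

|j0.039 + 0.41| = √(0.039² + 0.41²) = 0.4119
|j0.039 + 658| = √(0.039² + 658²) = 658
|j0.039 + 5.8| = √(0.039² + 5.8²) = 5.8
|j0.039 + 11.5| = √(0.039² + 11.5²) = 11.5
|j0.039 + 1200| = √(0.039² + 1200²) = 1200
|H(j0.039)| = 1.6 × 0.4119 × 658 / (5.8 × 11.5 × 1200) = 0.0054171
20 log₁₀(0.0054171) = -45.32 dB
∠(j0.039 + 0.41) = arctan(0.039/0.41) = 5.43°
∠(j0.039 + 658) = arctan(0.039/658) = 0.00°
∠(j0.039 + 5.8) = arctan(0.039/5.8) = 0.39°
∠(j0.039 + 11.5) = arctan(0.039/11.5) = 0.19°
∠(j0.039 + 1200) = arctan(0.039/1200) = 0.00°
∠H(j0.039) = 5.43° + 0.00° − (0.39° + 0.19° + 0.00°) = 4.86°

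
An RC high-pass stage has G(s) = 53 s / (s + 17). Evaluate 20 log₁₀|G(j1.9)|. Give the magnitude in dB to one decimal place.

|j1.9| = 1.9
|j1.9 + 17| = √(1.9² + 17²) = 17.11
|G(j1.9)| = 53 × 1.9 / 17.11 = 5.8869
20 log₁₀(5.8869) = 15.40 dB

15.4 dB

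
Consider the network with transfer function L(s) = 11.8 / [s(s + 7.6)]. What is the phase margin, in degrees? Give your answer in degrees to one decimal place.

78.7°

Gain crossover: |L(jω)| = 1 at ω ≈ 1.52 rad/s.
∠L(j1.52) = −90° − arctan(1.52/7.6) ≈ -101.33°
PM = 180° + (-101.33°) = 78.67°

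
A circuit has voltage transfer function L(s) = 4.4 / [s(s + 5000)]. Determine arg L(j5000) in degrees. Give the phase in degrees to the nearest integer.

-135 deg

∠(j5000 + 5000) = arctan(5000/5000) = 45.00°
∠(j5000) = 90.00°
∠L(j5000) = − (45.00° + 90.00°) = -135.00°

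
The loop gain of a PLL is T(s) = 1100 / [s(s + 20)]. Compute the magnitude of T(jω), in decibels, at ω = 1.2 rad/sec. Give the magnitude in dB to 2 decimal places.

33.21 dB

|j1.2 + 20| = √(1.2² + 20²) = 20.04
|j1.2| = 1.2
|T(j1.2)| = 1100 / (20.04 × 1.2) = 45.751
20 log₁₀(45.751) = 33.208 dB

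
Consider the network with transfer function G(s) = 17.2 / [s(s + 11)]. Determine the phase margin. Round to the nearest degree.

Gain crossover: |G(jω)| = 1 at ω ≈ 1.55 rad/s.
∠G(j1.55) = −90° − arctan(1.55/11) ≈ -98.01°
PM = 180° + (-98.01°) = 81.99°

82 deg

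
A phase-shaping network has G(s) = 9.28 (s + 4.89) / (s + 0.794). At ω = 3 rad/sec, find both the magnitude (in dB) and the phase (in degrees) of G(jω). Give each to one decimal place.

|j3 + 4.89| = √(3² + 4.89²) = 5.737
|j3 + 0.794| = √(3² + 0.794²) = 3.103
|G(j3)| = 9.28 × 5.737 / 3.103 = 17.155
20 log₁₀(17.155) = 24.69 dB
∠(j3 + 4.89) = arctan(3/4.89) = 31.53°
∠(j3 + 0.794) = arctan(3/0.794) = 75.18°
∠G(j3) = 31.53° − 75.18° = -43.65°

|G| = 24.7 dB, ∠G = -43.6°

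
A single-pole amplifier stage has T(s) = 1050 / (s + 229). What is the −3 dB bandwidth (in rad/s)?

For a single-pole low-pass, the −3 dB point is at the pole: ω = 229 rad/s.

229 rad/s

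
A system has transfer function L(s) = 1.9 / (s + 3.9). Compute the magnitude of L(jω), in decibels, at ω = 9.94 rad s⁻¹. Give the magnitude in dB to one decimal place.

|j9.94 + 3.9| = √(9.94² + 3.9²) = 10.68
|L(j9.94)| = 1.9 / 10.68 = 0.17794
20 log₁₀(0.17794) = -14.99 dB

-15.0 dB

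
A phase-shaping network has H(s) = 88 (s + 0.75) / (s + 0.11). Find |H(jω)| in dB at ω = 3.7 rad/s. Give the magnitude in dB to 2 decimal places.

39.06 dB

|j3.7 + 0.75| = √(3.7² + 0.75²) = 3.775
|j3.7 + 0.11| = √(3.7² + 0.11²) = 3.702
|H(j3.7)| = 88 × 3.775 / 3.702 = 89.75
20 log₁₀(89.75) = 39.061 dB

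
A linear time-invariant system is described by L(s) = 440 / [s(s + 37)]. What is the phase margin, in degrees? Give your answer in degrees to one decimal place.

Gain crossover: |L(jω)| = 1 at ω ≈ 11.4 rad/s.
∠L(j11.4) = −90° − arctan(11.4/37) ≈ -107.08°
PM = 180° + (-107.08°) = 72.92°

72.9°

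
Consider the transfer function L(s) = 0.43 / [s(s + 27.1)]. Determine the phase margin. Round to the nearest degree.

Gain crossover: |L(jω)| = 1 at ω ≈ 0.0159 rad s⁻¹.
∠L(j0.0159) = −90° − arctan(0.0159/27.1) ≈ -90.03°
PM = 180° + (-90.03°) = 89.97°

90°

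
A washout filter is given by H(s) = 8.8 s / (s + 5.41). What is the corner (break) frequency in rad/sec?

The single real pole at s = −5.41 gives a corner at ω = 5.41 rad/sec.

5.41 rad/sec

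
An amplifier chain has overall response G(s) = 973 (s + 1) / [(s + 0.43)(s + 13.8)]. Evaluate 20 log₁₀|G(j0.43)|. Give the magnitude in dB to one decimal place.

|j0.43 + 1| = √(0.43² + 1²) = 1.089
|j0.43 + 0.43| = √(0.43² + 0.43²) = 0.6081
|j0.43 + 13.8| = √(0.43² + 13.8²) = 13.81
|G(j0.43)| = 973 × 1.089 / (0.6081 × 13.81) = 126.15
20 log₁₀(126.15) = 42.02 dB

42.0 dB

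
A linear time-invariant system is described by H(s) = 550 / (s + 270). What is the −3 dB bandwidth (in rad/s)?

For a single-pole low-pass, the −3 dB point is at the pole: ω = 270 rad/s.

270 rad/s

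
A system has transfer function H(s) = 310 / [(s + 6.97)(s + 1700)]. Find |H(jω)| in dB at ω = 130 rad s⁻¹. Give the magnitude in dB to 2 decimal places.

|j130 + 6.97| = √(130² + 6.97²) = 130.2
|j130 + 1700| = √(130² + 1700²) = 1705
|H(j130)| = 310 / (130.2 × 1705) = 0.0013966
20 log₁₀(0.0013966) = -57.098 dB

-57.10 dB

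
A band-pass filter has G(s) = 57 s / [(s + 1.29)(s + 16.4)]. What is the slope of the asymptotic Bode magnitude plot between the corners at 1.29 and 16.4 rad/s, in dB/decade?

In this band the factors already past their corner are: 1 differentiator zero, pole at 1.29; net slope = 0 dB/decade.

0 dB/decade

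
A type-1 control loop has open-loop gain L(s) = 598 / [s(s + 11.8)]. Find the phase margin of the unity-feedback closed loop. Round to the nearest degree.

Gain crossover: |L(jω)| = 1 at ω ≈ 23.1 rad s⁻¹.
∠L(j23.1) = −90° − arctan(23.1/11.8) ≈ -152.92°
PM = 180° + (-152.92°) = 27.08°

27 deg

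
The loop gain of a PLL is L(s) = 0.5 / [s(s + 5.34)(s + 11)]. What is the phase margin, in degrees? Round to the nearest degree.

Gain crossover: |L(jω)| = 1 at ω ≈ 0.00851 rad/s.
∠L(j0.00851) = −90° − arctan(0.00851/5.34) − arctan(0.00851/11) ≈ -90.14°
PM = 180° + (-90.14°) = 89.86°

90°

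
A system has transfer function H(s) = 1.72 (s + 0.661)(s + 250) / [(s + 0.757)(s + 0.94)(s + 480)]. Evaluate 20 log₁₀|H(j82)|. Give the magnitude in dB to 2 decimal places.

|j82 + 0.661| = √(82² + 0.661²) = 82
|j82 + 250| = √(82² + 250²) = 263.1
|j82 + 0.757| = √(82² + 0.757²) = 82
|j82 + 0.94| = √(82² + 0.94²) = 82.01
|j82 + 480| = √(82² + 480²) = 487
|H(j82)| = 1.72 × 82 × 263.1 / (82 × 82.01 × 487) = 0.011332
20 log₁₀(0.011332) = -38.914 dB

-38.91 dB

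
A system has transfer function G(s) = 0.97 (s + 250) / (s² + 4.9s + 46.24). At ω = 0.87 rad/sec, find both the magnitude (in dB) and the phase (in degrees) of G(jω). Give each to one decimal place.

|j0.87 + 250| = √(0.87² + 250²) = 250
|(j0.87)² + 4.9(j0.87) + 46.24| = |45.483 + j4.263| = 45.68
|G(j0.87)| = 0.97 × 250 / 45.68 = 5.3084
20 log₁₀(5.3084) = 14.50 dB
∠(j0.87 + 250) = arctan(0.87/250) = 0.20°
∠[(j0.87)² + 4.9(j0.87) + 46.24] = ∠[45.483 + j4.263] = 5.35°
∠G(j0.87) = 0.20° − 5.35° = -5.16°

|G| = 14.5 dB, ∠G = -5.2°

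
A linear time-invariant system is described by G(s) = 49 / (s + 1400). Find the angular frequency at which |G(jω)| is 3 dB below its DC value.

For a single-pole low-pass, the −3 dB point is at the pole: ω = 1400 rad s⁻¹.

1400 rad s⁻¹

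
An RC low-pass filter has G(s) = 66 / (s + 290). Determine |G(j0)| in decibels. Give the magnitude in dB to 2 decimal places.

G(0) = 66 / 290 = 0.22759
20 log₁₀(0.22759) = -12.857 dB

-12.86 dB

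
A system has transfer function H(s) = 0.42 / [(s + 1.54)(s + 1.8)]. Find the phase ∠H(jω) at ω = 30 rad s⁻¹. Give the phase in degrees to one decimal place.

∠(j30 + 1.54) = arctan(30/1.54) = 87.06°
∠(j30 + 1.8) = arctan(30/1.8) = 86.57°
∠H(j30) = − (87.06° + 86.57°) = -173.63°

-173.6°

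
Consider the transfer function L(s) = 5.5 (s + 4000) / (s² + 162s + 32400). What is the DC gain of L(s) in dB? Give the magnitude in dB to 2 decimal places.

L(0) = 5.5 × 4000 / 32400 = 0.67901
20 log₁₀(0.67901) = -3.362 dB

-3.36 dB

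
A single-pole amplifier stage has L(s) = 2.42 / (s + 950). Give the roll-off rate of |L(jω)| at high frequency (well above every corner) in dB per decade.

-20 dB/decade

With 0 zeros and 1 pole, the high-frequency asymptotic slope is 20 × (0 − 1) = -20 dB/decade.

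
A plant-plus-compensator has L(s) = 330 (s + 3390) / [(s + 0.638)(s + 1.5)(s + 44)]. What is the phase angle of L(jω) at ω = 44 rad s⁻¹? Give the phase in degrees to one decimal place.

∠(j44 + 3390) = arctan(44/3390) = 0.74°
∠(j44 + 0.638) = arctan(44/0.638) = 89.17°
∠(j44 + 1.5) = arctan(44/1.5) = 88.05°
∠(j44 + 44) = arctan(44/44) = 45.00°
∠L(j44) = 0.74° − (89.17° + 88.05° + 45.00°) = -221.47°

-221.5°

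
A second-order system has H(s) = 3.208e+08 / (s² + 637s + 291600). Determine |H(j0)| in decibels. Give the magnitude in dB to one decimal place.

H(0) = 3.208e+08 / 291600 = 1100.1
20 log₁₀(1100.1) = 60.83 dB

60.8 dB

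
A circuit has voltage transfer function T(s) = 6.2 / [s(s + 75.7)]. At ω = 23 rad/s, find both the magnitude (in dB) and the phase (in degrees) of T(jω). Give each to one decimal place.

|j23 + 75.7| = √(23² + 75.7²) = 79.12
|j23| = 23
|T(j23)| = 6.2 / (79.12 × 23) = 0.0034072
20 log₁₀(0.0034072) = -49.35 dB
∠(j23 + 75.7) = arctan(23/75.7) = 16.90°
∠(j23) = 90.00°
∠T(j23) = − (16.90° + 90.00°) = -106.90°

|T| = -49.4 dB, ∠T = -106.9°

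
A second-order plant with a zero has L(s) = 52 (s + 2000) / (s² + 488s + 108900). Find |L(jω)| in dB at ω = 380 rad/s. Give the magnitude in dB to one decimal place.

-5.0 dB

|j380 + 2000| = √(380² + 2000²) = 2036
|(j380)² + 488(j380) + 108900| = |-35500 + j1.8544e+05| = 1.888e+05
|L(j380)| = 52 × 2036 / 1.888e+05 = 0.56068
20 log₁₀(0.56068) = -5.03 dB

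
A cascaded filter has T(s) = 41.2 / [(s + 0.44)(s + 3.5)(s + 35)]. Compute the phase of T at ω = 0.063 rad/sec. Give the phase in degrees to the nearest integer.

∠(j0.063 + 0.44) = arctan(0.063/0.44) = 8.15°
∠(j0.063 + 3.5) = arctan(0.063/3.5) = 1.03°
∠(j0.063 + 35) = arctan(0.063/35) = 0.10°
∠T(j0.063) = − (8.15° + 1.03° + 0.10°) = -9.28°

-9 deg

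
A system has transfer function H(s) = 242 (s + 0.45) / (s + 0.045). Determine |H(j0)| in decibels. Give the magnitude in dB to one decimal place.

H(0) = 242 × 0.45 / 0.045 = 2420
20 log₁₀(2420) = 67.68 dB

67.7 dB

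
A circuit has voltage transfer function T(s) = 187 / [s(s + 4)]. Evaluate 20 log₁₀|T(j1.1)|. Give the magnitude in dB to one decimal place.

32.3 dB

|j1.1 + 4| = √(1.1² + 4²) = 4.148
|j1.1| = 1.1
|T(j1.1)| = 187 / (4.148 × 1.1) = 40.979
20 log₁₀(40.979) = 32.25 dB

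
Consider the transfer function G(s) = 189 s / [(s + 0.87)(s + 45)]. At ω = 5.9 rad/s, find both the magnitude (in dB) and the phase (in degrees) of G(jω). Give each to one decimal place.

|G| = 12.3 dB, ∠G = 0.9°

|j5.9| = 5.9
|j5.9 + 0.87| = √(5.9² + 0.87²) = 5.964
|j5.9 + 45| = √(5.9² + 45²) = 45.39
|G(j5.9)| = 189 × 5.9 / (5.964 × 45.39) = 4.1198
20 log₁₀(4.1198) = 12.30 dB
∠(j5.9) = 90.00°
∠(j5.9 + 0.87) = arctan(5.9/0.87) = 81.61°
∠(j5.9 + 45) = arctan(5.9/45) = 7.47°
∠G(j5.9) = 90.00° − (81.61° + 7.47°) = 0.92°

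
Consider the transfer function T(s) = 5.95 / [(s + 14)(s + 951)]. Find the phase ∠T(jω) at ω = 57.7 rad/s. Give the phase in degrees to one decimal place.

-79.8 deg

∠(j57.7 + 14) = arctan(57.7/14) = 76.36°
∠(j57.7 + 951) = arctan(57.7/951) = 3.47°
∠T(j57.7) = − (76.36° + 3.47°) = -79.83°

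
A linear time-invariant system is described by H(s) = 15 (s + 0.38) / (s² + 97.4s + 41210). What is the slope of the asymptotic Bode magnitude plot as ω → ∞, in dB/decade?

With 1 zero and 2 poles, the high-frequency asymptotic slope is 20 × (1 − 2) = -20 dB/decade.

-20 dB/decade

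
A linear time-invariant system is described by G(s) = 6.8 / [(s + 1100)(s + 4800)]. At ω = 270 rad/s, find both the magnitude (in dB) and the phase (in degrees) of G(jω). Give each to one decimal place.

|j270 + 1100| = √(270² + 1100²) = 1133
|j270 + 4800| = √(270² + 4800²) = 4808
|G(j270)| = 6.8 / (1133 × 4808) = 1.2488e-06
20 log₁₀(1.2488e-06) = -118.07 dB
∠(j270 + 1100) = arctan(270/1100) = 13.79°
∠(j270 + 4800) = arctan(270/4800) = 3.22°
∠G(j270) = − (13.79° + 3.22°) = -17.01°

|G| = -118.1 dB, ∠G = -17.0°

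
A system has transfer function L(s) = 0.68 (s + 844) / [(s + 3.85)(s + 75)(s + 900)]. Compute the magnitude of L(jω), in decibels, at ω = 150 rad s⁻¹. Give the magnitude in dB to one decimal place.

|j150 + 844| = √(150² + 844²) = 857.2
|j150 + 3.85| = √(150² + 3.85²) = 150
|j150 + 75| = √(150² + 75²) = 167.7
|j150 + 900| = √(150² + 900²) = 912.4
|L(j150)| = 0.68 × 857.2 / (150 × 167.7 × 912.4) = 2.5388e-05
20 log₁₀(2.5388e-05) = -91.91 dB

-91.9 dB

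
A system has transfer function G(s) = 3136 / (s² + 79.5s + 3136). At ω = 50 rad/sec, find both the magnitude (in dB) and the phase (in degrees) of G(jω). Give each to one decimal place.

|(j50)² + 79.5(j50) + 3136| = |636 + j3975| = 4026
|G(j50)| = 3136 / 4026 = 0.77902
20 log₁₀(0.77902) = -2.17 dB
∠[(j50)² + 79.5(j50) + 3136] = ∠[636 + j3975] = 80.91°
∠G(j50) = −80.91° = -80.91°

|G| = -2.2 dB, ∠G = -80.9°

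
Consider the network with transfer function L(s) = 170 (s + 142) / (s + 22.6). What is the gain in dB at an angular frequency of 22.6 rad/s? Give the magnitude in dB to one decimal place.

57.7 dB

|j22.6 + 142| = √(22.6² + 142²) = 143.8
|j22.6 + 22.6| = √(22.6² + 22.6²) = 31.96
|L(j22.6)| = 170 × 143.8 / 31.96 = 764.8
20 log₁₀(764.8) = 57.67 dB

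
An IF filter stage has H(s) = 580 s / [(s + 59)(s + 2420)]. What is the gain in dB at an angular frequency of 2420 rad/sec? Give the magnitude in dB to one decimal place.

|j2420| = 2420
|j2420 + 59| = √(2420² + 59²) = 2421
|j2420 + 2420| = √(2420² + 2420²) = 3422
|H(j2420)| = 580 × 2420 / (2421 × 3422) = 0.16942
20 log₁₀(0.16942) = -15.42 dB

-15.4 dB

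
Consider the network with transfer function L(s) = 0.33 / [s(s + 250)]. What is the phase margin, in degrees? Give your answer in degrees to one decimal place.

Gain crossover: |L(jω)| = 1 at ω ≈ 0.00132 rad/s.
∠L(j0.00132) = −90° − arctan(0.00132/250) ≈ -90.00°
PM = 180° + (-90.00°) = 90.00°

90.0°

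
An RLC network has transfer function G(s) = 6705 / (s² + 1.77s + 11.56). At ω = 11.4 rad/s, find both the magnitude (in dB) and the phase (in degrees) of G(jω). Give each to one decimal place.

|(j11.4)² + 1.77(j11.4) + 11.56| = |-118.4 + j20.178| = 120.1
|G(j11.4)| = 6705 / 120.1 = 55.825
20 log₁₀(55.825) = 34.94 dB
∠[(j11.4)² + 1.77(j11.4) + 11.56] = ∠[-118.4 + j20.178] = 170.33°
∠G(j11.4) = −170.33° = -170.33°

|G| = 34.9 dB, ∠G = -170.3 deg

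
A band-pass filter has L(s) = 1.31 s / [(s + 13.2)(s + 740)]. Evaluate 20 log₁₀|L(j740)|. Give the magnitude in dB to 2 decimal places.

-58.05 dB

|j740| = 740
|j740 + 13.2| = √(740² + 13.2²) = 740.1
|j740 + 740| = √(740² + 740²) = 1047
|L(j740)| = 1.31 × 740 / (740.1 × 1047) = 0.0012516
20 log₁₀(0.0012516) = -58.051 dB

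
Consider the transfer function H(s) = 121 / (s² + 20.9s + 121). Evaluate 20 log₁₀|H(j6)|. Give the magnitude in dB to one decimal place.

|(j6)² + 20.9(j6) + 121| = |85 + j125.4| = 151.5
|H(j6)| = 121 / 151.5 = 0.79872
20 log₁₀(0.79872) = -1.95 dB

-2.0 dB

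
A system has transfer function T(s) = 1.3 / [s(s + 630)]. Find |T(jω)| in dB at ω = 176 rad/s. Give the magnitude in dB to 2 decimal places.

|j176 + 630| = √(176² + 630²) = 654.1
|j176| = 176
|T(j176)| = 1.3 / (654.1 × 176) = 1.1292e-05
20 log₁₀(1.1292e-05) = -98.945 dB

-98.94 dB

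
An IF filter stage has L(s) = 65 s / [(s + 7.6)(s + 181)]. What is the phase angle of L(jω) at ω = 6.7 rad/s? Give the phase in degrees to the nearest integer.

∠(j6.7) = 90.00°
∠(j6.7 + 7.6) = arctan(6.7/7.6) = 41.40°
∠(j6.7 + 181) = arctan(6.7/181) = 2.12°
∠L(j6.7) = 90.00° − (41.40° + 2.12°) = 46.48°

46 deg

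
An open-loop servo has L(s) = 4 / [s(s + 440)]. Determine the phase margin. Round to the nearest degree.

Gain crossover: |L(jω)| = 1 at ω ≈ 0.00909 rad/sec.
∠L(j0.00909) = −90° − arctan(0.00909/440) ≈ -90.00°
PM = 180° + (-90.00°) = 90.00°

90°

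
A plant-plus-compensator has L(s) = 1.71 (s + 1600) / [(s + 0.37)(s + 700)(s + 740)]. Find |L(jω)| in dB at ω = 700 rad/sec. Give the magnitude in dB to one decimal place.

|j700 + 1600| = √(700² + 1600²) = 1746
|j700 + 0.37| = √(700² + 0.37²) = 700
|j700 + 700| = √(700² + 700²) = 989.9
|j700 + 740| = √(700² + 740²) = 1019
|L(j700)| = 1.71 × 1746 / (700 × 989.9 × 1019) = 4.2308e-06
20 log₁₀(4.2308e-06) = -107.47 dB

-107.5 dB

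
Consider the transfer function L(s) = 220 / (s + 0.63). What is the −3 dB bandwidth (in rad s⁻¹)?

0.63 rad s⁻¹

For a single-pole low-pass, the −3 dB point is at the pole: ω = 0.63 rad s⁻¹.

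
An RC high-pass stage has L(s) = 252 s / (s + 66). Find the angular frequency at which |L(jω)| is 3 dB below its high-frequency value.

For a single-pole high-pass, the −3 dB point is at the pole: ω = 66 rad/s.

66 rad/s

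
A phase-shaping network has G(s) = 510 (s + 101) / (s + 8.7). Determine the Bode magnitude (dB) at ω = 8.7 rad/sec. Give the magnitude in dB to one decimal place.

|j8.7 + 101| = √(8.7² + 101²) = 101.4
|j8.7 + 8.7| = √(8.7² + 8.7²) = 12.3
|G(j8.7)| = 510 × 101.4 / 12.3 = 4202.1
20 log₁₀(4202.1) = 72.47 dB

72.5 dB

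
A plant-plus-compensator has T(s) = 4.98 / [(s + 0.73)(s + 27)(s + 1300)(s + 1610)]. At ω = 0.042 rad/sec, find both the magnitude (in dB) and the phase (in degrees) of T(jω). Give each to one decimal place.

|j0.042 + 0.73| = √(0.042² + 0.73²) = 0.7312
|j0.042 + 27| = √(0.042² + 27²) = 27
|j0.042 + 1300| = √(0.042² + 1300²) = 1300
|j0.042 + 1610| = √(0.042² + 1610²) = 1610
|T(j0.042)| = 4.98 / (0.7312 × 27 × 1300 × 1610) = 1.2052e-07
20 log₁₀(1.2052e-07) = -138.38 dB
∠(j0.042 + 0.73) = arctan(0.042/0.73) = 3.29°
∠(j0.042 + 27) = arctan(0.042/27) = 0.09°
∠(j0.042 + 1300) = arctan(0.042/1300) = 0.00°
∠(j0.042 + 1610) = arctan(0.042/1610) = 0.00°
∠T(j0.042) = − (3.29° + 0.09° + 0.00° + 0.00°) = -3.39°

|T| = -138.4 dB, ∠T = -3.4°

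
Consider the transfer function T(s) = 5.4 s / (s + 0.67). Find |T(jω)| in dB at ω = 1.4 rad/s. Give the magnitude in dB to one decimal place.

13.8 dB

|j1.4| = 1.4
|j1.4 + 0.67| = √(1.4² + 0.67²) = 1.552
|T(j1.4)| = 5.4 × 1.4 / 1.552 = 4.8709
20 log₁₀(4.8709) = 13.75 dB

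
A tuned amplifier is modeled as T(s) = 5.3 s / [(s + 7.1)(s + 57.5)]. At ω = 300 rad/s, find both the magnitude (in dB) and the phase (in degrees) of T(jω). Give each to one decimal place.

|T| = -35.2 dB, ∠T = -77.8°

|j300| = 300
|j300 + 7.1| = √(300² + 7.1²) = 300.1
|j300 + 57.5| = √(300² + 57.5²) = 305.5
|T(j300)| = 5.3 × 300 / (300.1 × 305.5) = 0.017346
20 log₁₀(0.017346) = -35.22 dB
∠(j300) = 90.00°
∠(j300 + 7.1) = arctan(300/7.1) = 88.64°
∠(j300 + 57.5) = arctan(300/57.5) = 79.15°
∠T(j300) = 90.00° − (88.64° + 79.15°) = -77.79°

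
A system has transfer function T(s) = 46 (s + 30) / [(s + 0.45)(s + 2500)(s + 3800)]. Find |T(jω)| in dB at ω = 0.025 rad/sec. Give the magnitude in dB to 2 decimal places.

|j0.025 + 30| = √(0.025² + 30²) = 30
|j0.025 + 0.45| = √(0.025² + 0.45²) = 0.4507
|j0.025 + 2500| = √(0.025² + 2500²) = 2500
|j0.025 + 3800| = √(0.025² + 3800²) = 3800
|T(j0.025)| = 46 × 30 / (0.4507 × 2500 × 3800) = 0.00032231
20 log₁₀(0.00032231) = -69.835 dB

-69.83 dB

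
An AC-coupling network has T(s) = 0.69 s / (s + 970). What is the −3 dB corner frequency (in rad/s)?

970 rad/s

For a single-pole high-pass, the −3 dB point is at the pole: ω = 970 rad/s.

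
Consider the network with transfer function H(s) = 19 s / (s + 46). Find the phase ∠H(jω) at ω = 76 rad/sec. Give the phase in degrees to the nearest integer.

∠(j76) = 90.00°
∠(j76 + 46) = arctan(76/46) = 58.82°
∠H(j76) = 90.00° − 58.82° = 31.18°

31°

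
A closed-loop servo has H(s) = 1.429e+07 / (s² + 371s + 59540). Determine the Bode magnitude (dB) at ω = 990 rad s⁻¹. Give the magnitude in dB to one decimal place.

|(j990)² + 371(j990) + 59540| = |-9.2056e+05 + j3.6729e+05| = 9.911e+05
|H(j990)| = 1.429e+07 / 9.911e+05 = 14.418
20 log₁₀(14.418) = 23.18 dB

23.2 dB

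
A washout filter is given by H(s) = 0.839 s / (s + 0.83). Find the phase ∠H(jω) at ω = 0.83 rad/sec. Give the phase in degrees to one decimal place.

45.0°

∠(j0.83) = 90.00°
∠(j0.83 + 0.83) = arctan(0.83/0.83) = 45.00°
∠H(j0.83) = 90.00° − 45.00° = 45.00°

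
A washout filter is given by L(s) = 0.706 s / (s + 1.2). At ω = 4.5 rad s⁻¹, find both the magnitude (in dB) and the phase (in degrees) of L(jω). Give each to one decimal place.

|j4.5| = 4.5
|j4.5 + 1.2| = √(4.5² + 1.2²) = 4.657
|L(j4.5)| = 0.706 × 4.5 / 4.657 = 0.68216
20 log₁₀(0.68216) = -3.32 dB
∠(j4.5) = 90.00°
∠(j4.5 + 1.2) = arctan(4.5/1.2) = 75.07°
∠L(j4.5) = 90.00° − 75.07° = 14.93°

|L| = -3.3 dB, ∠L = 14.9°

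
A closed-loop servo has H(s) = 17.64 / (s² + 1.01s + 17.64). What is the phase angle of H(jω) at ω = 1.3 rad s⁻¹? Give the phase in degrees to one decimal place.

-4.7°

∠[(j1.3)² + 1.01(j1.3) + 17.64] = ∠[15.95 + j1.313] = 4.71°
∠H(j1.3) = −4.71° = -4.71°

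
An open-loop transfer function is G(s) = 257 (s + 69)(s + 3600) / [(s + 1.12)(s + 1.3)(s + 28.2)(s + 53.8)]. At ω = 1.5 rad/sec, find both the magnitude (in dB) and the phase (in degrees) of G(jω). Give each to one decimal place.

|j1.5 + 69| = √(1.5² + 69²) = 69.02
|j1.5 + 3600| = √(1.5² + 3600²) = 3600
|j1.5 + 1.12| = √(1.5² + 1.12²) = 1.872
|j1.5 + 1.3| = √(1.5² + 1.3²) = 1.985
|j1.5 + 28.2| = √(1.5² + 28.2²) = 28.24
|j1.5 + 53.8| = √(1.5² + 53.8²) = 53.82
|G(j1.5)| = 257 × 69.02 × 3600 / (1.872 × 1.985 × 28.24 × 53.82) = 11306
20 log₁₀(11306) = 81.07 dB
∠(j1.5 + 69) = arctan(1.5/69) = 1.25°
∠(j1.5 + 3600) = arctan(1.5/3600) = 0.02°
∠(j1.5 + 1.12) = arctan(1.5/1.12) = 53.25°
∠(j1.5 + 1.3) = arctan(1.5/1.3) = 49.09°
∠(j1.5 + 28.2) = arctan(1.5/28.2) = 3.04°
∠(j1.5 + 53.8) = arctan(1.5/53.8) = 1.60°
∠G(j1.5) = 1.25° + 0.02° − (53.25° + 49.09° + 3.04° + 1.60°) = -105.71°

|G| = 81.1 dB, ∠G = -105.7 deg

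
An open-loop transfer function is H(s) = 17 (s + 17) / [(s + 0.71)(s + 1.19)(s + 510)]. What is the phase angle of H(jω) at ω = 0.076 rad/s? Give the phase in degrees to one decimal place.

-9.5°

∠(j0.076 + 17) = arctan(0.076/17) = 0.26°
∠(j0.076 + 0.71) = arctan(0.076/0.71) = 6.11°
∠(j0.076 + 1.19) = arctan(0.076/1.19) = 3.65°
∠(j0.076 + 510) = arctan(0.076/510) = 0.01°
∠H(j0.076) = 0.26° − (6.11° + 3.65° + 0.01°) = -9.52°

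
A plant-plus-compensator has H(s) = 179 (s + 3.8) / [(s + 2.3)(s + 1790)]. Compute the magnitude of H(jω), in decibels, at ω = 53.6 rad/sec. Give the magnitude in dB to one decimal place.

-20.0 dB

|j53.6 + 3.8| = √(53.6² + 3.8²) = 53.73
|j53.6 + 2.3| = √(53.6² + 2.3²) = 53.65
|j53.6 + 1790| = √(53.6² + 1790²) = 1791
|H(j53.6)| = 179 × 53.73 / (53.65 × 1791) = 0.10011
20 log₁₀(0.10011) = -19.99 dB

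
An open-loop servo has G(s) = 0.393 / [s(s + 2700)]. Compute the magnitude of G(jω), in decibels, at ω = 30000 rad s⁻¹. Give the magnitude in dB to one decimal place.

-187.2 dB

|j30000 + 2700| = √(30000² + 2700²) = 3.012e+04
|j30000| = 3e+04
|G(j30000)| = 0.393 / (3.012e+04 × 3e+04) = 4.3491e-10
20 log₁₀(4.3491e-10) = -187.23 dB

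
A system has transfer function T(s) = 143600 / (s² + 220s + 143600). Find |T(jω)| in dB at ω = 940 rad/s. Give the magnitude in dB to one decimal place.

-14.6 dB

|(j940)² + 220(j940) + 143600| = |-7.4e+05 + j2.068e+05| = 7.684e+05
|T(j940)| = 143600 / 7.684e+05 = 0.18689
20 log₁₀(0.18689) = -14.57 dB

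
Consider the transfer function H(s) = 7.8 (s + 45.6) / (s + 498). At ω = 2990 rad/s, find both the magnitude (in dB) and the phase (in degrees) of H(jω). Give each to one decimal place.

|j2990 + 45.6| = √(2990² + 45.6²) = 2990
|j2990 + 498| = √(2990² + 498²) = 3031
|H(j2990)| = 7.8 × 2990 / 3031 = 7.6949
20 log₁₀(7.6949) = 17.72 dB
∠(j2990 + 45.6) = arctan(2990/45.6) = 89.13°
∠(j2990 + 498) = arctan(2990/498) = 80.54°
∠H(j2990) = 89.13° − 80.54° = 8.58°

|H| = 17.7 dB, ∠H = 8.6°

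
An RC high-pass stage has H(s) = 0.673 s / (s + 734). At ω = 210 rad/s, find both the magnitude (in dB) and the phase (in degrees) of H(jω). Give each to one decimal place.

|H| = -14.7 dB, ∠H = 74.0°

|j210| = 210
|j210 + 734| = √(210² + 734²) = 763.5
|H(j210)| = 0.673 × 210 / 763.5 = 0.18512
20 log₁₀(0.18512) = -14.65 dB
∠(j210) = 90.00°
∠(j210 + 734) = arctan(210/734) = 15.97°
∠H(j210) = 90.00° − 15.97° = 74.03°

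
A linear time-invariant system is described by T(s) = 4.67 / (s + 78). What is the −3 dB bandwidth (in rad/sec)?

For a single-pole low-pass, the −3 dB point is at the pole: ω = 78 rad/sec.

78 rad/sec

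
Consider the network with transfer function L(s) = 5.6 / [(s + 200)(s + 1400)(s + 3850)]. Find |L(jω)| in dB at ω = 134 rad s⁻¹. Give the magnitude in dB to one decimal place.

|j134 + 200| = √(134² + 200²) = 240.7
|j134 + 1400| = √(134² + 1400²) = 1406
|j134 + 3850| = √(134² + 3850²) = 3852
|L(j134)| = 5.6 / (240.7 × 1406 × 3852) = 4.2935e-09
20 log₁₀(4.2935e-09) = -167.34 dB

-167.3 dB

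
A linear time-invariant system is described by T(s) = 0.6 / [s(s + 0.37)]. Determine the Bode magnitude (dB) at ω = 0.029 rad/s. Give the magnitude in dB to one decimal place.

34.9 dB

|j0.029 + 0.37| = √(0.029² + 0.37²) = 0.3711
|j0.029| = 0.029
|T(j0.029)| = 0.6 / (0.3711 × 0.029) = 55.747
20 log₁₀(55.747) = 34.92 dB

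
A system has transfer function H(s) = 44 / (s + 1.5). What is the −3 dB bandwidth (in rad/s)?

For a single-pole low-pass, the −3 dB point is at the pole: ω = 1.5 rad/s.

1.5 rad/s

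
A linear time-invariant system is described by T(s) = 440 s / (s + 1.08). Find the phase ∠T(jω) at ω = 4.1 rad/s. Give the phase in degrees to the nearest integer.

∠(j4.1) = 90.00°
∠(j4.1 + 1.08) = arctan(4.1/1.08) = 75.24°
∠T(j4.1) = 90.00° − 75.24° = 14.76°

15°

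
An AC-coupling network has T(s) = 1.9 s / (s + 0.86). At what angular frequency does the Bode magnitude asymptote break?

The single real pole at s = −0.86 gives a corner at ω = 0.86 rad/s.

0.86 rad/s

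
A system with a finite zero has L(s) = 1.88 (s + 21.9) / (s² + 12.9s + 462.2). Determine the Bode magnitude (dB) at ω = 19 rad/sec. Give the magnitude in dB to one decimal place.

|j19 + 21.9| = √(19² + 21.9²) = 28.99
|(j19)² + 12.9(j19) + 462.2| = |101.2 + j245.1| = 265.2
|L(j19)| = 1.88 × 28.99 / 265.2 = 0.20556
20 log₁₀(0.20556) = -13.74 dB

-13.7 dB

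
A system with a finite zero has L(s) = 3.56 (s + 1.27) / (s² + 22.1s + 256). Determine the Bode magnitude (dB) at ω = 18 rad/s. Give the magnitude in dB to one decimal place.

-16.0 dB

|j18 + 1.27| = √(18² + 1.27²) = 18.04
|(j18)² + 22.1(j18) + 256| = |-68 + j397.8| = 403.6
|L(j18)| = 3.56 × 18.04 / 403.6 = 0.15918
20 log₁₀(0.15918) = -15.96 dB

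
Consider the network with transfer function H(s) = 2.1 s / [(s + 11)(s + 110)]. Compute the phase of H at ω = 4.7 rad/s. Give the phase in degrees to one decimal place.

∠(j4.7) = 90.00°
∠(j4.7 + 11) = arctan(4.7/11) = 23.14°
∠(j4.7 + 110) = arctan(4.7/110) = 2.45°
∠H(j4.7) = 90.00° − (23.14° + 2.45°) = 64.42°

64.4°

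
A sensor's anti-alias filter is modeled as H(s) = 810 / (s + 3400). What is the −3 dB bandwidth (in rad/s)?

For a single-pole low-pass, the −3 dB point is at the pole: ω = 3400 rad/s.

3400 rad/s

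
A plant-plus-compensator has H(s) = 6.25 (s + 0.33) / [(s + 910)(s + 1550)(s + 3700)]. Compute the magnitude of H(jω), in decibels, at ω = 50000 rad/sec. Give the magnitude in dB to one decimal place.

|j50000 + 0.33| = √(50000² + 0.33²) = 5e+04
|j50000 + 910| = √(50000² + 910²) = 5.001e+04
|j50000 + 1550| = √(50000² + 1550²) = 5.002e+04
|j50000 + 3700| = √(50000² + 3700²) = 5.014e+04
|H(j50000)| = 6.25 × 5e+04 / (5.001e+04 × 5.002e+04 × 5.014e+04) = 2.4916e-09
20 log₁₀(2.4916e-09) = -172.07 dB

-172.1 dB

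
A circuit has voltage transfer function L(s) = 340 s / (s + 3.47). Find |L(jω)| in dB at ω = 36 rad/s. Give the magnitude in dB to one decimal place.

|j36| = 36
|j36 + 3.47| = √(36² + 3.47²) = 36.17
|L(j36)| = 340 × 36 / 36.17 = 338.43
20 log₁₀(338.43) = 50.59 dB

50.6 dB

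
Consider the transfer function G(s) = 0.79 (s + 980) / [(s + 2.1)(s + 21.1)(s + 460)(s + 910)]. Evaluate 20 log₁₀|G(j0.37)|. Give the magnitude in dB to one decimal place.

-87.7 dB

|j0.37 + 980| = √(0.37² + 980²) = 980
|j0.37 + 2.1| = √(0.37² + 2.1²) = 2.132
|j0.37 + 21.1| = √(0.37² + 21.1²) = 21.1
|j0.37 + 460| = √(0.37² + 460²) = 460
|j0.37 + 910| = √(0.37² + 910²) = 910
|G(j0.37)| = 0.79 × 980 / (2.132 × 21.1 × 460 × 910) = 4.11e-05
20 log₁₀(4.11e-05) = -87.72 dB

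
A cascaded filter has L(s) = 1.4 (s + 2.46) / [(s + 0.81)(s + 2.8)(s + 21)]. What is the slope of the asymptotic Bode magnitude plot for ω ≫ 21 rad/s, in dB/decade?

-40 dB/decade

With 1 zero and 3 poles, the high-frequency asymptotic slope is 20 × (1 − 3) = -40 dB/decade.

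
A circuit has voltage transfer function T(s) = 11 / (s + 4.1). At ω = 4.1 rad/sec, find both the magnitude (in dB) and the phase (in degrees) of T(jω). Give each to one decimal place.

|T| = 5.6 dB, ∠T = -45.0°

|j4.1 + 4.1| = √(4.1² + 4.1²) = 5.798
|T(j4.1)| = 11 / 5.798 = 1.8971
20 log₁₀(1.8971) = 5.56 dB
∠(j4.1 + 4.1) = arctan(4.1/4.1) = 45.00°
∠T(j4.1) = −45.00° = -45.00°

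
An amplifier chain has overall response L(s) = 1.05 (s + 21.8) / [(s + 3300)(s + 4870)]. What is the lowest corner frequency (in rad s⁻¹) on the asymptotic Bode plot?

Break frequencies occur at each pole and zero magnitude: 21.8 rad s⁻¹, 3300 rad s⁻¹, 4870 rad s⁻¹.
The lowest is 21.8 rad s⁻¹.

21.8 rad s⁻¹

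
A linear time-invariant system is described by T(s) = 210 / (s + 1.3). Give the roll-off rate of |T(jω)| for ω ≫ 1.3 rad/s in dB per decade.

-20 dB/decade

With 0 zeros and 1 pole, the high-frequency asymptotic slope is 20 × (0 − 1) = -20 dB/decade.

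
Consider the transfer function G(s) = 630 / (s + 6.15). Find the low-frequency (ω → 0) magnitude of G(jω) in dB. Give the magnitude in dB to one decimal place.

40.2 dB

G(0) = 630 / 6.15 = 102.44
20 log₁₀(102.44) = 40.21 dB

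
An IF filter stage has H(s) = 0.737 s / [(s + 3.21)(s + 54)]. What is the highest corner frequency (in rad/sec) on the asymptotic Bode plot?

Break frequencies occur at each pole and zero magnitude: 3.21 rad/sec, 54 rad/sec.
The highest is 54 rad/sec.

54 rad/sec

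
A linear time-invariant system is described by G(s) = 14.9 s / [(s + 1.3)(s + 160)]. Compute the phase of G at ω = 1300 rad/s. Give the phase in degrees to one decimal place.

-82.9°

∠(j1300) = 90.00°
∠(j1300 + 1.3) = arctan(1300/1.3) = 89.94°
∠(j1300 + 160) = arctan(1300/160) = 82.98°
∠G(j1300) = 90.00° − (89.94° + 82.98°) = -82.93°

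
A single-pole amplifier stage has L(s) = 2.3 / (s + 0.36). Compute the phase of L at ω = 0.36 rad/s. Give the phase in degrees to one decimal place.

-45.0°

∠(j0.36 + 0.36) = arctan(0.36/0.36) = 45.00°
∠L(j0.36) = −45.00° = -45.00°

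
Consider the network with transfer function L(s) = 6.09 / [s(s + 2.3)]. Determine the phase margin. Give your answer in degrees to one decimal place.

49.0°

Gain crossover: |L(jω)| = 1 at ω ≈ 2 rad s⁻¹.
∠L(j2) = −90° − arctan(2/2.3) ≈ -130.99°
PM = 180° + (-130.99°) = 49.01°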